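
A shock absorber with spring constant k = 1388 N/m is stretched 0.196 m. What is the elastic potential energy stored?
PE = ½kx² = ½(1388)(0.196)² = 26.66 J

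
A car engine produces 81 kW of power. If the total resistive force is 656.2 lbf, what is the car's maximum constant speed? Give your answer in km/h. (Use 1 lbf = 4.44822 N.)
Convert to SI: F = 2918.92 N
P = Fv ⇒ v = P/F = 81000 W/2918.92 N = 27.75 m/s = 99.9 km/h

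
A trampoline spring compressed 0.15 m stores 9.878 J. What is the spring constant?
k = 2·PE/x² = 2·9.878/(0.15)² = 878.0 N/m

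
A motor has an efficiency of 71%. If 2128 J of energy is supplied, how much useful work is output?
W_out = η·W_in = 0.71·2128 = 1510.88 J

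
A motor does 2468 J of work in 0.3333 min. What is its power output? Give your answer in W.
Convert to SI: W = 2468.0 J, t = 19.998 s
P = W/t = 2468.0/19.998 = 123.4 W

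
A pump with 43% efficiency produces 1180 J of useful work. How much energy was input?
W_in = W_out/η = 1180/0.43 = 2744 J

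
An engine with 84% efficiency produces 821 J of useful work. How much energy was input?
W_in = W_out/η = 821/0.84 = 977.4 J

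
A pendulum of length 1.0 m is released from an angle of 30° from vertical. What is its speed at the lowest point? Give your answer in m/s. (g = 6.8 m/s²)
h = L(1 − cosθ) = 1.0(1 − cos30°) = 0.133975 m
v = √(2gh) = √(2·6.8·0.133975) = 1.35 m/s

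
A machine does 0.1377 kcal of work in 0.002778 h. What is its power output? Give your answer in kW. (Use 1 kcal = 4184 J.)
Convert to SI: W = 576.137 J, t = 10.0008 s
P = W/t = 576.137/10.0008 = 57.6091 W = 0.05761 kW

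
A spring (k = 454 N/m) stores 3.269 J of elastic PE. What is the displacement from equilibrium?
x = √(2·PE/k) = √(2·3.269/454) = 0.12 m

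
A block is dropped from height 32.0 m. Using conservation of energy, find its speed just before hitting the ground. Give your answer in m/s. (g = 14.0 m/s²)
mgh = ½mv² ⇒ v = √(2gh) = √(2·14.0·32.0) = 29.93 m/s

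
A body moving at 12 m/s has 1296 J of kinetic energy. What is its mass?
m = 2·KE/v² = 2·1296/(12)² = 18.0 kg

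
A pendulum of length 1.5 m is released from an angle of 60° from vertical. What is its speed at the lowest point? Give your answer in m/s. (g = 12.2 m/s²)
h = L(1 − cosθ) = 1.5(1 − cos60°) = 0.75 m
v = √(2gh) = √(2·12.2·0.75) = 4.278 m/s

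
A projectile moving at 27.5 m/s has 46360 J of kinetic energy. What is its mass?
m = 2·KE/v² = 2·46360/(27.5)² = 122.6 kg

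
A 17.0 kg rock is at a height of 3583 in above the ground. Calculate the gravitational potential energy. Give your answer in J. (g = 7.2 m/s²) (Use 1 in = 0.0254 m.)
Convert to SI: m = 17.0 kg, h = 91.0082 m
PE = mgh = (17.0)(7.2)(91.0082) = 11140 J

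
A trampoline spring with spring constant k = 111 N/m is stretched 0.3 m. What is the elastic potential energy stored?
PE = ½kx² = ½(111)(0.3)² = 4.995 J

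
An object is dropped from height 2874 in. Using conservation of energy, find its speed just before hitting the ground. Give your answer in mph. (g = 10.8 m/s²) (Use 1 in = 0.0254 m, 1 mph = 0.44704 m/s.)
Convert to SI: h = 72.9996 m
mgh = ½mv² ⇒ v = √(2gh) = √(2·10.8·72.9996) = 39.7088 m/s = 88.83 mph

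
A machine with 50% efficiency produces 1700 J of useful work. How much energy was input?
W_in = W_out/η = 1700/0.5 = 3400 J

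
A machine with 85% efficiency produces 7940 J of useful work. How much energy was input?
W_in = W_out/η = 7940/0.85 = 9341 J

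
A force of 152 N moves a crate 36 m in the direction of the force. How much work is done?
W = F·d = (152)(36) = 5472 J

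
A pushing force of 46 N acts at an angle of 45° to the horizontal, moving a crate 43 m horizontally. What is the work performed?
W = F·d·cosθ = (46)(43)cos(45°) = 1399 J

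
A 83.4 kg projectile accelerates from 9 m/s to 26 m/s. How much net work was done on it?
W = ΔKE = ½m(v₂² − v₁²) = ½(83.4)(26² − 9²) = 24811.5 J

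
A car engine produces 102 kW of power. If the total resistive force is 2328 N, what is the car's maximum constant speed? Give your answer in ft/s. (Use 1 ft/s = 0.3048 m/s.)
P = Fv ⇒ v = P/F = 102000 W/2328.0 N = 43.8144 m/s = 143.7 ft/s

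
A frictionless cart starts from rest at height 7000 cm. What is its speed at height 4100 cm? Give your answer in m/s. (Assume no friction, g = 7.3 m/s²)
Convert to SI: h₁−h₂ = 29.0 m
mgh₁ = mgh₂ + ½mv² ⇒ v = √(2g(h₁−h₂)) = √(2·7.3·29.0) = 20.58 m/s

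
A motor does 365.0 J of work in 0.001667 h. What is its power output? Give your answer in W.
Convert to SI: W = 365.0 J, t = 6.0012 s
P = W/t = 365.0/6.0012 = 60.82 W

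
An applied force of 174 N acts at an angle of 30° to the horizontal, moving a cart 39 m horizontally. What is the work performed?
W = F·d·cosθ = (174)(39)cos(30°) = 5877 J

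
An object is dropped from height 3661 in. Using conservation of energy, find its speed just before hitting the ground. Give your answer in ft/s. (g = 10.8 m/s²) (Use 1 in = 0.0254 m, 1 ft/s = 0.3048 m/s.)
Convert to SI: h = 92.9894 m
mgh = ½mv² ⇒ v = √(2gh) = √(2·10.8·92.9894) = 44.8171 m/s = 147.0 ft/s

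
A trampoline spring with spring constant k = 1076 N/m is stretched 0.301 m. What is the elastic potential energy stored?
PE = ½kx² = ½(1076)(0.301)² = 48.74 J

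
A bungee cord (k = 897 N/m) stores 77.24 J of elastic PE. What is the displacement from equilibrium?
x = √(2·PE/k) = √(2·77.24/897) = 0.415 m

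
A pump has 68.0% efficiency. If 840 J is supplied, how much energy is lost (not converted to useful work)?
W_lost = W_in(1 − η) = 840·(1 − 0.68) = 268.8 J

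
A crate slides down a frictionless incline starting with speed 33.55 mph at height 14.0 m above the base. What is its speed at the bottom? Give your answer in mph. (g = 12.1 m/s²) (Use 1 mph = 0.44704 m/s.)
Convert to SI: v₀ = 14.9982 m/s, h = 14.0 m
½mv₀² + mgh = ½mv² ⇒ v = √(v₀² + 2gh) = √(14.9982² + 2·12.1·14.0) = 23.7433 m/s = 53.11 mph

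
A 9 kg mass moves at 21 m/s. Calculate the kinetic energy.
KE = ½mv² = ½(9)(21)² = 1984.5 J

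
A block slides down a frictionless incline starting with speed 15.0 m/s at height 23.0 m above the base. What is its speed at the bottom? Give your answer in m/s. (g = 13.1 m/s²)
½mv₀² + mgh = ½mv² ⇒ v = √(v₀² + 2gh) = √(15.0² + 2·13.1·23.0) = 28.77 m/s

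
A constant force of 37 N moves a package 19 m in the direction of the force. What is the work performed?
W = F·d = (37)(19) = 703.0 J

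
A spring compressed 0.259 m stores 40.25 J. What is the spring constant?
k = 2·PE/x² = 2·40.25/(0.259)² = 1200 N/m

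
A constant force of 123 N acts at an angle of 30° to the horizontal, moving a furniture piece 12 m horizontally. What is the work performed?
W = F·d·cosθ = (123)(12)cos(30°) = 1278 J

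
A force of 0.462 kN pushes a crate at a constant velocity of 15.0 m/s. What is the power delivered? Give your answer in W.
Convert to SI: F = 462.0 N, v = 15.0 m/s
P = Fv = (462.0)(15.0) = 6930 W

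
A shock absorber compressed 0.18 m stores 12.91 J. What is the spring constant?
k = 2·PE/x² = 2·12.91/(0.18)² = 796.9 N/m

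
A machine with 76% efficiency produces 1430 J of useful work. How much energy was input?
W_in = W_out/η = 1430/0.76 = 1882 J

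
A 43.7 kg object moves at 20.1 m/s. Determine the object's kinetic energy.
KE = ½mv² = ½(43.7)(20.1)² = 8828 J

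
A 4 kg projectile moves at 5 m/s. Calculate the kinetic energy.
KE = ½mv² = ½(4)(5)² = 50.0 J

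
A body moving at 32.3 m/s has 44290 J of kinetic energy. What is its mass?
m = 2·KE/v² = 2·44290/(32.3)² = 84.9 kg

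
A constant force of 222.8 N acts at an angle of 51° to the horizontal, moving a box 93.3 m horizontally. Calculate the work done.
W = F·d·cosθ = (222.8)(93.3)cos(51°) = 13080 J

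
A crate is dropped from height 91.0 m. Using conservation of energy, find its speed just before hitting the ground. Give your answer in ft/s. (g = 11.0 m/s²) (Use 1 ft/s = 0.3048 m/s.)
mgh = ½mv² ⇒ v = √(2gh) = √(2·11.0·91.0) = 44.7437 m/s = 146.8 ft/s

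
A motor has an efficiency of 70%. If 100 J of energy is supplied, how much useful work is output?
W_out = η·W_in = 0.7·100 = 70.0 J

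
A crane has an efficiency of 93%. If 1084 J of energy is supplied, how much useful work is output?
W_out = η·W_in = 0.93·1084 = 1008.12 J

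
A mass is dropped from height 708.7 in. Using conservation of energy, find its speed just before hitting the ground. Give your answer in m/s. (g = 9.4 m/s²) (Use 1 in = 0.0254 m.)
Convert to SI: h = 18.001 m
mgh = ½mv² ⇒ v = √(2gh) = √(2·9.4·18.001) = 18.4 m/s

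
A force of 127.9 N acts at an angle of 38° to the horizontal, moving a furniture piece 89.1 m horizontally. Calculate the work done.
W = F·d·cosθ = (127.9)(89.1)cos(38°) = 8980 J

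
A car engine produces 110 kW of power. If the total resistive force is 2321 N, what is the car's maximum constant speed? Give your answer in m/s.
P = Fv ⇒ v = P/F = 110000 W/2321.0 N = 47.39 m/s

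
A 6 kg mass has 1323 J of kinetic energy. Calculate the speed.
v = √(2·KE/m) = √(2·1323/6) = 21.0 m/s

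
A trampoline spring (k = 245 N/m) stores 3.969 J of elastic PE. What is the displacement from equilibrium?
x = √(2·PE/k) = √(2·3.969/245) = 0.18 m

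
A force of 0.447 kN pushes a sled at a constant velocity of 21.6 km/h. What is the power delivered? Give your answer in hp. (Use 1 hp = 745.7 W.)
Convert to SI: F = 447.0 N, v = 6.0 m/s
P = Fv = (447.0)(6.0) = 2682.0 W = 3.597 hp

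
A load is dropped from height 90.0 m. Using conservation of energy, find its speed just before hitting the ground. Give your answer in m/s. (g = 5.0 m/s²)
mgh = ½mv² ⇒ v = √(2gh) = √(2·5.0·90.0) = 30.0 m/s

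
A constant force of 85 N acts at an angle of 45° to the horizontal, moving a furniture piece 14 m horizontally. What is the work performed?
W = F·d·cosθ = (85)(14)cos(45°) = 841.5 J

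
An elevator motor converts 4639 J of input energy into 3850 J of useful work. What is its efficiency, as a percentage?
η = W_out/W_in = 3850/4639 = 82.99%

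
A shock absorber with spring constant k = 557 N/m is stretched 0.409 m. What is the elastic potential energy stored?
PE = ½kx² = ½(557)(0.409)² = 46.59 J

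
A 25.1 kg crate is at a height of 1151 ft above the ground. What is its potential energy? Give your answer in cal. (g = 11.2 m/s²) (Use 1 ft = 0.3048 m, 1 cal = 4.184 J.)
Convert to SI: m = 25.1 kg, h = 350.825 m
PE = mgh = (25.1)(11.2)(350.825) = 98623.9 J = 23570 cal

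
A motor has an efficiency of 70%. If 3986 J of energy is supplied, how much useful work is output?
W_out = η·W_in = 0.7·3986 = 2790.2 J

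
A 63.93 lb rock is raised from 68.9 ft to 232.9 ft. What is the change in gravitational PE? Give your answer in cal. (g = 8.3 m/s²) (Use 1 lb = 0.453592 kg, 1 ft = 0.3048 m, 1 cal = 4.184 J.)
Convert to SI: m = 28.9981 kg, Δh = 49.9872 m
ΔPE = mgΔh = (28.9981)(8.3)(49.9872) = 12031.1 J = 2876 cal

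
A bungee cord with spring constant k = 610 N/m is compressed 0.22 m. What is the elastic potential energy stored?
PE = ½kx² = ½(610)(0.22)² = 14.76 J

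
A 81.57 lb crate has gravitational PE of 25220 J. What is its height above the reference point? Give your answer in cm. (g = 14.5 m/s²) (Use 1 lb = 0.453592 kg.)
Convert to SI: m = 36.9995 kg, PE = 25220.0 J
h = PE/(mg) = 25220.0/(36.9995·14.5) = 47.009 m = 4701 cm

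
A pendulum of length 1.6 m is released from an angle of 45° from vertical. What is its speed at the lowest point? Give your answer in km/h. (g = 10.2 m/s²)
h = L(1 − cosθ) = 1.6(1 − cos45°) = 0.468629 m
v = √(2gh) = √(2·10.2·0.468629) = 3.09193 m/s = 11.13 km/h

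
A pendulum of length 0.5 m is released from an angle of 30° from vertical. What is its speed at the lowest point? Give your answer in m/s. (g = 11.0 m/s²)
h = L(1 − cosθ) = 0.5(1 − cos30°) = 0.0669873 m
v = √(2gh) = √(2·11.0·0.0669873) = 1.214 m/s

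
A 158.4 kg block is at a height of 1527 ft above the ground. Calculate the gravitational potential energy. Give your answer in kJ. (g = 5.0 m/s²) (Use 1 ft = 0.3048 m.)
Convert to SI: m = 158.4 kg, h = 465.43 m
PE = mgh = (158.4)(5.0)(465.43) = 368620 J = 368.6 kJ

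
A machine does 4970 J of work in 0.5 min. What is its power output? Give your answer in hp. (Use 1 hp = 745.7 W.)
Convert to SI: W = 4970.0 J, t = 30.0 s
P = W/t = 4970.0/30.0 = 165.667 W = 0.2222 hp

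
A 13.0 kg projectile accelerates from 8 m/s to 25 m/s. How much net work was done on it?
W = ΔKE = ½m(v₂² − v₁²) = ½(13.0)(25² − 8²) = 3646.5 J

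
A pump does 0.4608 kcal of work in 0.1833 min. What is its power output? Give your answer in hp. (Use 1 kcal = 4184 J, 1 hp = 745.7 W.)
Convert to SI: W = 1927.99 J, t = 10.998 s
P = W/t = 1927.99/10.998 = 175.303 W = 0.2351 hp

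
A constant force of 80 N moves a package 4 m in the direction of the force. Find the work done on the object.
W = F·d = (80)(4) = 320.0 J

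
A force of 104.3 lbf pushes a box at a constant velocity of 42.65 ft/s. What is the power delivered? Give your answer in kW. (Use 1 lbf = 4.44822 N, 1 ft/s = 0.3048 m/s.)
Convert to SI: F = 463.949 N, v = 12.9997 m/s
P = Fv = (463.949)(12.9997) = 6031.21 W = 6.031 kW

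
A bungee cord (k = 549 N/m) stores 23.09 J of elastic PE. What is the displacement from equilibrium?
x = √(2·PE/k) = √(2·23.09/549) = 0.29 m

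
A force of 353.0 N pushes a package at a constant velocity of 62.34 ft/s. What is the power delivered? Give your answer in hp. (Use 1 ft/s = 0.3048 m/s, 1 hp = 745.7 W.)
Convert to SI: F = 353.0 N, v = 19.0012 m/s
P = Fv = (353.0)(19.0012) = 6707.43 W = 8.995 hp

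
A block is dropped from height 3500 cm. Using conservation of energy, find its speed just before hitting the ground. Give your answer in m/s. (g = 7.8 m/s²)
Convert to SI: h = 35.0 m
mgh = ½mv² ⇒ v = √(2gh) = √(2·7.8·35.0) = 23.37 m/s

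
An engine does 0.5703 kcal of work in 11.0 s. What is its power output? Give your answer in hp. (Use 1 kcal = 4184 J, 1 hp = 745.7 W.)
Convert to SI: W = 2386.14 J, t = 11.0 s
P = W/t = 2386.14/11.0 = 216.921 W = 0.2909 hp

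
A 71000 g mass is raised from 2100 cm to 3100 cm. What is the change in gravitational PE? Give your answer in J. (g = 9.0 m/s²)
Convert to SI: m = 71.0 kg, Δh = 10.0 m
ΔPE = mgΔh = (71.0)(9.0)(10.0) = 6390 J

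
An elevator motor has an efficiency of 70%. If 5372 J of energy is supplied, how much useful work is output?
W_out = η·W_in = 0.7·5372 = 3760.4 J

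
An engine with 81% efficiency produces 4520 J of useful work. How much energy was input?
W_in = W_out/η = 4520/0.81 = 5580 J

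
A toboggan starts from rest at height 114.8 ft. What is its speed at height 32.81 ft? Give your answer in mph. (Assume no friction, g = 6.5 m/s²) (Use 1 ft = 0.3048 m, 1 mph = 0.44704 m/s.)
Convert to SI: h₁−h₂ = 24.9906 m
mgh₁ = mgh₂ + ½mv² ⇒ v = √(2g(h₁−h₂)) = √(2·6.5·24.9906) = 18.0243 m/s = 40.32 mph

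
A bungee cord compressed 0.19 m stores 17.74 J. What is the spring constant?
k = 2·PE/x² = 2·17.74/(0.19)² = 982.8 N/m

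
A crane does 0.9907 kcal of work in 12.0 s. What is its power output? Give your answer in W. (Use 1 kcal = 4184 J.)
Convert to SI: W = 4145.09 J, t = 12.0 s
P = W/t = 4145.09/12.0 = 345.4 W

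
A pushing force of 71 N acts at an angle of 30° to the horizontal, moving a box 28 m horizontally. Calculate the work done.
W = F·d·cosθ = (71)(28)cos(30°) = 1722 J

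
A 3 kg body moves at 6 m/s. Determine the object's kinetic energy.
KE = ½mv² = ½(3)(6)² = 54.0 J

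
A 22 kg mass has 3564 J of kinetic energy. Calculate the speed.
v = √(2·KE/m) = √(2·3564/22) = 18.0 m/s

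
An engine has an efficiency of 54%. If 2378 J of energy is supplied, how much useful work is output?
W_out = η·W_in = 0.54·2378 = 1284.12 J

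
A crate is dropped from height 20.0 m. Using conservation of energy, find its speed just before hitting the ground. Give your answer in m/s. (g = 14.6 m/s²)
mgh = ½mv² ⇒ v = √(2gh) = √(2·14.6·20.0) = 24.17 m/s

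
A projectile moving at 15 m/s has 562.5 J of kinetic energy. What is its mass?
m = 2·KE/v² = 2·562.5/(15)² = 5.0 kg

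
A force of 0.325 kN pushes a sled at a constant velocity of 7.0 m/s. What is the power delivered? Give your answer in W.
Convert to SI: F = 325.0 N, v = 7.0 m/s
P = Fv = (325.0)(7.0) = 2275 W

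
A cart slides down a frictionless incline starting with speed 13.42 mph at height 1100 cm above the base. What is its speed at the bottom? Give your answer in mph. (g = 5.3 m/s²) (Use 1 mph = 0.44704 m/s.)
Convert to SI: v₀ = 5.99928 m/s, h = 11.0 m
½mv₀² + mgh = ½mv² ⇒ v = √(v₀² + 2gh) = √(5.99928² + 2·5.3·11.0) = 12.3528 m/s = 27.63 mph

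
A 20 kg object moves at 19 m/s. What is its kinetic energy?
KE = ½mv² = ½(20)(19)² = 3610.0 J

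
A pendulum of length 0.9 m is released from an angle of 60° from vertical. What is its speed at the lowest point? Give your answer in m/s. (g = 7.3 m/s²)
h = L(1 − cosθ) = 0.9(1 − cos60°) = 0.45 m
v = √(2gh) = √(2·7.3·0.45) = 2.563 m/s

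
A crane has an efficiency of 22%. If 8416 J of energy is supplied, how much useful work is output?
W_out = η·W_in = 0.22·8416 = 1851.52 J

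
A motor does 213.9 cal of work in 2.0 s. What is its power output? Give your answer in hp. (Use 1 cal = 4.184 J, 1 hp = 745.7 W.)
Convert to SI: W = 894.958 J, t = 2.0 s
P = W/t = 894.958/2.0 = 447.479 W = 0.6001 hp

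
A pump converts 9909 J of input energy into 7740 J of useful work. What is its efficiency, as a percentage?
η = W_out/W_in = 7740/9909 = 78.11%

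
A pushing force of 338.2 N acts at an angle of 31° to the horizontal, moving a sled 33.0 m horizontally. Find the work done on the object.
W = F·d·cosθ = (338.2)(33.0)cos(31°) = 9567 J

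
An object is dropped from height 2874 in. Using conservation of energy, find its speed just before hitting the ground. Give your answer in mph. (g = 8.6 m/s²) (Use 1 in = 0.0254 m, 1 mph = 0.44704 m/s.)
Convert to SI: h = 72.9996 m
mgh = ½mv² ⇒ v = √(2gh) = √(2·8.6·72.9996) = 35.4343 m/s = 79.26 mph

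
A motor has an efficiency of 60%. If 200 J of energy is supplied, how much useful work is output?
W_out = η·W_in = 0.6·200 = 120.0 J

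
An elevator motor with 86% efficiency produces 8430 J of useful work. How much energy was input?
W_in = W_out/η = 8430/0.86 = 9802 J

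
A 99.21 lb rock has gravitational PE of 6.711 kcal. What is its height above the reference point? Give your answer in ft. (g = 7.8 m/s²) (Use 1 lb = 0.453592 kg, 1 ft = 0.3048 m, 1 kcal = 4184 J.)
Convert to SI: m = 45.0009 kg, PE = 28078.8 J
h = PE/(mg) = 28078.8/(45.0009·7.8) = 79.9951 m = 262.5 ft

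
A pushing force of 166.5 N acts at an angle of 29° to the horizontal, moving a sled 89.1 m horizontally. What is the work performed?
W = F·d·cosθ = (166.5)(89.1)cos(29°) = 12980 J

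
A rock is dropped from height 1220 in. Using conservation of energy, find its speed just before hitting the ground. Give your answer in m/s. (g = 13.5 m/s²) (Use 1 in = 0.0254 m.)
Convert to SI: h = 30.988 m
mgh = ½mv² ⇒ v = √(2gh) = √(2·13.5·30.988) = 28.93 m/s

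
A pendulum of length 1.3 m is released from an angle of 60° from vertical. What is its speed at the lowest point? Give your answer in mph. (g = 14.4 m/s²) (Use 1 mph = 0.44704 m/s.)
h = L(1 − cosθ) = 1.3(1 − cos60°) = 0.65 m
v = √(2gh) = √(2·14.4·0.65) = 4.32666 m/s = 9.678 mph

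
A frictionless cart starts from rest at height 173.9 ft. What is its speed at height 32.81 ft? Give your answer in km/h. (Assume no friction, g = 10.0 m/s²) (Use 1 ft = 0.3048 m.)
Convert to SI: h₁−h₂ = 43.0042 m
mgh₁ = mgh₂ + ½mv² ⇒ v = √(2g(h₁−h₂)) = √(2·10.0·43.0042) = 29.3272 m/s = 105.6 km/h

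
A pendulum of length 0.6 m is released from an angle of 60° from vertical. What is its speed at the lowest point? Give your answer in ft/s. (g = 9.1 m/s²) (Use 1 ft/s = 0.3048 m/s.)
h = L(1 − cosθ) = 0.6(1 − cos60°) = 0.3 m
v = √(2gh) = √(2·9.1·0.3) = 2.33666 m/s = 7.666 ft/s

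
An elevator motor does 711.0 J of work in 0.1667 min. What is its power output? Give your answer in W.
Convert to SI: W = 711.0 J, t = 10.002 s
P = W/t = 711.0/10.002 = 71.09 W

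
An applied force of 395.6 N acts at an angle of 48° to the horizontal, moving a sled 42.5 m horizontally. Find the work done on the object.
W = F·d·cosθ = (395.6)(42.5)cos(48°) = 11250 J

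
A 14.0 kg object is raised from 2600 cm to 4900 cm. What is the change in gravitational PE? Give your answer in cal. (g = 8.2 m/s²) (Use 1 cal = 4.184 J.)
Convert to SI: m = 14.0 kg, Δh = 23.0 m
ΔPE = mgΔh = (14.0)(8.2)(23.0) = 2640.4 J = 631.1 cal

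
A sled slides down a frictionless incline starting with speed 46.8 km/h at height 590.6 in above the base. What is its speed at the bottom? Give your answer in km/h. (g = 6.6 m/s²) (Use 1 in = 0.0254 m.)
Convert to SI: v₀ = 13.0 m/s, h = 15.0012 m
½mv₀² + mgh = ½mv² ⇒ v = √(v₀² + 2gh) = √(13.0² + 2·6.6·15.0012) = 19.1577 m/s = 68.97 km/h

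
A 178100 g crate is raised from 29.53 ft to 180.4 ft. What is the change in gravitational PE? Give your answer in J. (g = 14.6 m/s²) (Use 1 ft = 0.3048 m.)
Convert to SI: m = 178.1 kg, Δh = 45.9852 m
ΔPE = mgΔh = (178.1)(14.6)(45.9852) = 119600 J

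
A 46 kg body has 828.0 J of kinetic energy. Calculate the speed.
v = √(2·KE/m) = √(2·828.0/46) = 6.0 m/s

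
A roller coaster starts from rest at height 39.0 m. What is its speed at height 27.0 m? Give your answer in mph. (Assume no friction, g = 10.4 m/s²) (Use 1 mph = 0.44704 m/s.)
mgh₁ = mgh₂ + ½mv² ⇒ v = √(2g(h₁−h₂)) = √(2·10.4·12.0) = 15.7987 m/s = 35.34 mph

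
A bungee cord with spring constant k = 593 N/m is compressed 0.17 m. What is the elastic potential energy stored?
PE = ½kx² = ½(593)(0.17)² = 8.569 J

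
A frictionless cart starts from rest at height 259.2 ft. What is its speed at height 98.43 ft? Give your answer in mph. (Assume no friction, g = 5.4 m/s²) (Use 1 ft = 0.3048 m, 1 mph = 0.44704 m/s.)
Convert to SI: h₁−h₂ = 49.0027 m
mgh₁ = mgh₂ + ½mv² ⇒ v = √(2g(h₁−h₂)) = √(2·5.4·49.0027) = 23.005 m/s = 51.46 mph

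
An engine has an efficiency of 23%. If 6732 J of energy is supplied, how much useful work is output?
W_out = η·W_in = 0.23·6732 = 1548.36 J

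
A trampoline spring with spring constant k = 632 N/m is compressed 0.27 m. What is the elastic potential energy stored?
PE = ½kx² = ½(632)(0.27)² = 23.04 J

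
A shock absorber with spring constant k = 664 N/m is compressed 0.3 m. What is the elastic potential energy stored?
PE = ½kx² = ½(664)(0.3)² = 29.88 J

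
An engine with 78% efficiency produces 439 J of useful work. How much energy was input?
W_in = W_out/η = 439/0.78 = 562.8 J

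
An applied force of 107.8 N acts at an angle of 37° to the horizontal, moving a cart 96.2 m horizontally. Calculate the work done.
W = F·d·cosθ = (107.8)(96.2)cos(37°) = 8282 J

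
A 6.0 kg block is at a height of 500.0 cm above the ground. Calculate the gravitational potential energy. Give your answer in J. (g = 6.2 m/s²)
Convert to SI: m = 6.0 kg, h = 5.0 m
PE = mgh = (6.0)(6.2)(5.0) = 186.0 J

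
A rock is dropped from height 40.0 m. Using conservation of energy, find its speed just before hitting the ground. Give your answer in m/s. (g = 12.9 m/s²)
mgh = ½mv² ⇒ v = √(2gh) = √(2·12.9·40.0) = 32.12 m/s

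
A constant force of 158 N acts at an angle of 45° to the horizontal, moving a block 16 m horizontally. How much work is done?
W = F·d·cosθ = (158)(16)cos(45°) = 1788 J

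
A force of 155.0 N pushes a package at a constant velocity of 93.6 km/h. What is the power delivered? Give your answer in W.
Convert to SI: F = 155.0 N, v = 26.0 m/s
P = Fv = (155.0)(26.0) = 4030 W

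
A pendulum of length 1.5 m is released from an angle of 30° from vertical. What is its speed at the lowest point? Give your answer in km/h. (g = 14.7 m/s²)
h = L(1 − cosθ) = 1.5(1 − cos30°) = 0.200962 m
v = √(2gh) = √(2·14.7·0.200962) = 2.4307 m/s = 8.751 km/h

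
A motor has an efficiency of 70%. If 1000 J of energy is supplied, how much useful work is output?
W_out = η·W_in = 0.7·1000 = 700.0 J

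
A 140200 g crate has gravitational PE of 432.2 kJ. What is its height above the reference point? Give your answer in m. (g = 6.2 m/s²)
Convert to SI: m = 140.2 kg, PE = 432200 J
h = PE/(mg) = 432200/(140.2·6.2) = 497.2 m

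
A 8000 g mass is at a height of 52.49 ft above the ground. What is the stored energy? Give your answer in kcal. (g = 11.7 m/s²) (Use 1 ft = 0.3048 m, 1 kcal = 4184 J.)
Convert to SI: m = 8.0 kg, h = 15.999 m
PE = mgh = (8.0)(11.7)(15.999) = 1497.5 J = 0.3579 kcal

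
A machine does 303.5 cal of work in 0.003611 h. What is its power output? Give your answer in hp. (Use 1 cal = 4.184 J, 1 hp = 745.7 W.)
Convert to SI: W = 1269.84 J, t = 12.9996 s
P = W/t = 1269.84/12.9996 = 97.6833 W = 0.131 hp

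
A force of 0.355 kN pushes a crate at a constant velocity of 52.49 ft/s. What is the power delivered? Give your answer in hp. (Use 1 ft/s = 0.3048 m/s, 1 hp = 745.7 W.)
Convert to SI: F = 355.0 N, v = 15.999 m/s
P = Fv = (355.0)(15.999) = 5679.63 W = 7.617 hp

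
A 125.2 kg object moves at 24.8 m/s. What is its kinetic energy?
KE = ½mv² = ½(125.2)(24.8)² = 38500 J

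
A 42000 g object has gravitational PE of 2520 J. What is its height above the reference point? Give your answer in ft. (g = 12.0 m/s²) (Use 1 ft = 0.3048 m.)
Convert to SI: m = 42.0 kg, PE = 2520.0 J
h = PE/(mg) = 2520.0/(42.0·12.0) = 5.0 m = 16.4 ft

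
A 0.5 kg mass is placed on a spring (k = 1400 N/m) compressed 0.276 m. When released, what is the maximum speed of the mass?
½kx² = ½mv² ⇒ v = x√(k/m) = (0.276)√(1400/0.5) = 14.6 m/s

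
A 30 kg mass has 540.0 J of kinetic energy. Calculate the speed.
v = √(2·KE/m) = √(2·540.0/30) = 6.0 m/s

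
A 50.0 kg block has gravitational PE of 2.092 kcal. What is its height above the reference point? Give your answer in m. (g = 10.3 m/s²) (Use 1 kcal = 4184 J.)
Convert to SI: m = 50.0 kg, PE = 8752.93 J
h = PE/(mg) = 8752.93/(50.0·10.3) = 17.0 m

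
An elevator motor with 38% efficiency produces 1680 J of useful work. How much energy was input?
W_in = W_out/η = 1680/0.38 = 4421 J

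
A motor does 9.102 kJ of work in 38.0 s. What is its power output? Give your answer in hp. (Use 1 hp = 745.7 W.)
Convert to SI: W = 9102.0 J, t = 38.0 s
P = W/t = 9102.0/38.0 = 239.526 W = 0.3212 hp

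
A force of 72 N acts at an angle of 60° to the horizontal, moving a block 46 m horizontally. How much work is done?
W = F·d·cosθ = (72)(46)cos(60°) = 1656 J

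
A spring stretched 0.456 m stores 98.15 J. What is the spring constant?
k = 2·PE/x² = 2·98.15/(0.456)² = 944.0 N/m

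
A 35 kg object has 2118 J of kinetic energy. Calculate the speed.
v = √(2·KE/m) = √(2·2118/35) = 11.0 m/s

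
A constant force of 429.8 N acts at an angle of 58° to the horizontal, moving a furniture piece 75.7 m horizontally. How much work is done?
W = F·d·cosθ = (429.8)(75.7)cos(58°) = 17240 J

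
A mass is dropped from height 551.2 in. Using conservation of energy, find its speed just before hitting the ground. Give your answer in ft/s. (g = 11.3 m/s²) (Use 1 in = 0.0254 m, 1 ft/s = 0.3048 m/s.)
Convert to SI: h = 14.0005 m
mgh = ½mv² ⇒ v = √(2gh) = √(2·11.3·14.0005) = 17.7879 m/s = 58.36 ft/s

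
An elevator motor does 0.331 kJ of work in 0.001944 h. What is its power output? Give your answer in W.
Convert to SI: W = 331.0 J, t = 6.9984 s
P = W/t = 331.0/6.9984 = 47.3 W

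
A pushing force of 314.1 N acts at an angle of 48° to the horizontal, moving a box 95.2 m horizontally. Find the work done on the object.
W = F·d·cosθ = (314.1)(95.2)cos(48°) = 20010 J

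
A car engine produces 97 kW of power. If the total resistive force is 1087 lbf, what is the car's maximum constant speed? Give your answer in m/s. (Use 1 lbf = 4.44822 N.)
Convert to SI: F = 4835.22 N
P = Fv ⇒ v = P/F = 97000 W/4835.22 N = 20.06 m/s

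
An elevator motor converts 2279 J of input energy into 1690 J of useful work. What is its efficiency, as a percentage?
η = W_out/W_in = 1690/2279 = 74.16%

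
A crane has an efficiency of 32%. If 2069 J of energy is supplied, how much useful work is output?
W_out = η·W_in = 0.32·2069 = 662.08 J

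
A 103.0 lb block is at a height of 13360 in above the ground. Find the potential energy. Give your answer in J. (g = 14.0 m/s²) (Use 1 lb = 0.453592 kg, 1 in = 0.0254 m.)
Convert to SI: m = 46.72 kg, h = 339.344 m
PE = mgh = (46.72)(14.0)(339.344) = 222000 J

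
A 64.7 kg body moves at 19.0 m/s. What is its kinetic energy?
KE = ½mv² = ½(64.7)(19.0)² = 11680 J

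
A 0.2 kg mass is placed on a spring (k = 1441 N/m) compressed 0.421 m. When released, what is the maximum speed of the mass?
½kx² = ½mv² ⇒ v = x√(k/m) = (0.421)√(1441/0.2) = 35.74 m/s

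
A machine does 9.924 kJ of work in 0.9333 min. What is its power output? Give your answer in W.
Convert to SI: W = 9924.0 J, t = 55.998 s
P = W/t = 9924.0/55.998 = 177.2 W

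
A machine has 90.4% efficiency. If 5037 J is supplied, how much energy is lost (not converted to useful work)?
W_lost = W_in(1 − η) = 5037·(1 − 0.904) = 483.6 J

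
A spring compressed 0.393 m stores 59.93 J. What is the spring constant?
k = 2·PE/x² = 2·59.93/(0.393)² = 776.0 N/m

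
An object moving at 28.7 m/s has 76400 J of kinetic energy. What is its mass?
m = 2·KE/v² = 2·76400/(28.7)² = 185.5 kg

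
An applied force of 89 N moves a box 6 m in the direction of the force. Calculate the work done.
W = F·d = (89)(6) = 534.0 J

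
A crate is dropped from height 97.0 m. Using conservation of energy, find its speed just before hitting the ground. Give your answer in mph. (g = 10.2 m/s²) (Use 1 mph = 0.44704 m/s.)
mgh = ½mv² ⇒ v = √(2gh) = √(2·10.2·97.0) = 44.4837 m/s = 99.51 mph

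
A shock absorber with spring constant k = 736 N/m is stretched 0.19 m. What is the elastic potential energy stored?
PE = ½kx² = ½(736)(0.19)² = 13.28 J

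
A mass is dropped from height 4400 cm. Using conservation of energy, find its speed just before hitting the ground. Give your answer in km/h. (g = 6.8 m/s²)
Convert to SI: h = 44.0 m
mgh = ½mv² ⇒ v = √(2gh) = √(2·6.8·44.0) = 24.4622 m/s = 88.06 km/h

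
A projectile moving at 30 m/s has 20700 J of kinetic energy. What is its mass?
m = 2·KE/v² = 2·20700/(30)² = 46.0 kg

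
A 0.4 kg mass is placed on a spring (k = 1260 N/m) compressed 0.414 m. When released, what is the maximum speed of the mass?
½kx² = ½mv² ⇒ v = x√(k/m) = (0.414)√(1260/0.4) = 23.24 m/s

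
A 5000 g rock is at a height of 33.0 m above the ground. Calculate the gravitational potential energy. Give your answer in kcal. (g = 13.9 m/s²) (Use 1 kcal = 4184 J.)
Convert to SI: m = 5.0 kg, h = 33.0 m
PE = mgh = (5.0)(13.9)(33.0) = 2293.5 J = 0.5482 kcal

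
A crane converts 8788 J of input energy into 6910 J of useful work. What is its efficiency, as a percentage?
η = W_out/W_in = 6910/8788 = 78.63%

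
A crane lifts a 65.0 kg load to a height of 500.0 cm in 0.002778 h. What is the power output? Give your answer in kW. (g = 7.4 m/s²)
Convert to SI: m = 65.0 kg, h = 5.0 m, t = 10.0008 s
P = mgh/t = (65.0)(7.4)(5.0)/10.0008 = 240.481 W = 0.2405 kW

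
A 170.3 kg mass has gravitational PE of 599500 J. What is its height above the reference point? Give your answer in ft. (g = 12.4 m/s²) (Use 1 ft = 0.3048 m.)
h = PE/(mg) = 599500/(170.3·12.4) = 283.892 m = 931.4 ft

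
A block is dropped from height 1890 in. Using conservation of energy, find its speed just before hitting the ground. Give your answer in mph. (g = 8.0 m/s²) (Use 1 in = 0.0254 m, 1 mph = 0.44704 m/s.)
Convert to SI: h = 48.006 m
mgh = ½mv² ⇒ v = √(2gh) = √(2·8.0·48.006) = 27.7145 m/s = 62.0 mph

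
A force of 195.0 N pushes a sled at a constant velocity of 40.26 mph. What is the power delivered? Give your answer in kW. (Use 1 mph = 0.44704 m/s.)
Convert to SI: F = 195.0 N, v = 17.9978 m/s
P = Fv = (195.0)(17.9978) = 3509.58 W = 3.51 kW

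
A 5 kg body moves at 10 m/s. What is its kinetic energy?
KE = ½mv² = ½(5)(10)² = 250.0 J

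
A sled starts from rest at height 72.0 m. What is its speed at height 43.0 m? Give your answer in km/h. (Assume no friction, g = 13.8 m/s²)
mgh₁ = mgh₂ + ½mv² ⇒ v = √(2g(h₁−h₂)) = √(2·13.8·29.0) = 28.2913 m/s = 101.8 km/h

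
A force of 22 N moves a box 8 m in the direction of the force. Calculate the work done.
W = F·d = (22)(8) = 176.0 J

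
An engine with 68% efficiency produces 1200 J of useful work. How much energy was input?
W_in = W_out/η = 1200/0.68 = 1765 J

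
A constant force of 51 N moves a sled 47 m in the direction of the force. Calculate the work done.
W = F·d = (51)(47) = 2397 J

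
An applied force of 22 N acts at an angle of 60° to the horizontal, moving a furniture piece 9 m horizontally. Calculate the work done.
W = F·d·cosθ = (22)(9)cos(60°) = 99.0 J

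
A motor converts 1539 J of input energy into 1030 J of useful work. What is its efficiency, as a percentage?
η = W_out/W_in = 1030/1539 = 66.93%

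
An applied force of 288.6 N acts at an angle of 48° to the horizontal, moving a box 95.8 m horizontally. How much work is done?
W = F·d·cosθ = (288.6)(95.8)cos(48°) = 18500 J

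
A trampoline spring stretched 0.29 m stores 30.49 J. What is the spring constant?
k = 2·PE/x² = 2·30.49/(0.29)² = 725.1 N/m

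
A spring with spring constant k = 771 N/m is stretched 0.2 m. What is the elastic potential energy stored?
PE = ½kx² = ½(771)(0.2)² = 15.42 J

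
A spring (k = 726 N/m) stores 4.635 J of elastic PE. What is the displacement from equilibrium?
x = √(2·PE/k) = √(2·4.635/726) = 0.113 m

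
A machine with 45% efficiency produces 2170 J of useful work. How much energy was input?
W_in = W_out/η = 2170/0.45 = 4822 J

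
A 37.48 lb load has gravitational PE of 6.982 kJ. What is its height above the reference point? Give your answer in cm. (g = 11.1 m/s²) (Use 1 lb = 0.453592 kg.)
Convert to SI: m = 17.0006 kg, PE = 6982.0 J
h = PE/(mg) = 6982.0/(17.0006·11.1) = 36.9992 m = 3700 cm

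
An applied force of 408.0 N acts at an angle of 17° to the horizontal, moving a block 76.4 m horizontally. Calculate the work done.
W = F·d·cosθ = (408.0)(76.4)cos(17°) = 29810 J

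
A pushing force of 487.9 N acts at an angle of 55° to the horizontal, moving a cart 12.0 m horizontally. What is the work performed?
W = F·d·cosθ = (487.9)(12.0)cos(55°) = 3358 J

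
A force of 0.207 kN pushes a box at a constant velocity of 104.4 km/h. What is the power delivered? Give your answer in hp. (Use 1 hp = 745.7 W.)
Convert to SI: F = 207.0 N, v = 29.0 m/s
P = Fv = (207.0)(29.0) = 6003.0 W = 8.05 hp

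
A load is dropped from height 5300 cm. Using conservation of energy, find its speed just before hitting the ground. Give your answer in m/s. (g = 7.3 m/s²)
Convert to SI: h = 53.0 m
mgh = ½mv² ⇒ v = √(2gh) = √(2·7.3·53.0) = 27.82 m/s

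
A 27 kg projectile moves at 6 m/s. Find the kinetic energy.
KE = ½mv² = ½(27)(6)² = 486.0 J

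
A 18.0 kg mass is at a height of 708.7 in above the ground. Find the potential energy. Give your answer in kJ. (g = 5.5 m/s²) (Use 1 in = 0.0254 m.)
Convert to SI: m = 18.0 kg, h = 18.001 m
PE = mgh = (18.0)(5.5)(18.001) = 1782.1 J = 1.782 kJ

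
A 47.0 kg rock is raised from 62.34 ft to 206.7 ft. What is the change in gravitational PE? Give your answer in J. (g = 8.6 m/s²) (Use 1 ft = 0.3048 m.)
Convert to SI: m = 47.0 kg, Δh = 44.0009 m
ΔPE = mgΔh = (47.0)(8.6)(44.0009) = 17790 J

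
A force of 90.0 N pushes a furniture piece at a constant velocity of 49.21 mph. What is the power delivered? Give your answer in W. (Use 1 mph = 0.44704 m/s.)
Convert to SI: F = 90.0 N, v = 21.9988 m/s
P = Fv = (90.0)(21.9988) = 1980 W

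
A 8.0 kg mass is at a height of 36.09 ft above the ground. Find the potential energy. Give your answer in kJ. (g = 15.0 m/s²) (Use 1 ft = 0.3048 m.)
Convert to SI: m = 8.0 kg, h = 11.0002 m
PE = mgh = (8.0)(15.0)(11.0002) = 1320.03 J = 1.32 kJ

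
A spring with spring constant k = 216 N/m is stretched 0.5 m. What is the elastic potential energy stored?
PE = ½kx² = ½(216)(0.5)² = 27.0 J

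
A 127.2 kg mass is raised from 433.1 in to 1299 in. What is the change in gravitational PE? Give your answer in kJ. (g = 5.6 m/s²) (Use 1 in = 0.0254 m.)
Convert to SI: m = 127.2 kg, Δh = 21.9939 m
ΔPE = mgΔh = (127.2)(5.6)(21.9939) = 15666.7 J = 15.67 kJ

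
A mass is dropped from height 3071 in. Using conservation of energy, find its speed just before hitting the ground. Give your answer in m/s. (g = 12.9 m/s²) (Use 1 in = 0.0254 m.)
Convert to SI: h = 78.0034 m
mgh = ½mv² ⇒ v = √(2gh) = √(2·12.9·78.0034) = 44.86 m/s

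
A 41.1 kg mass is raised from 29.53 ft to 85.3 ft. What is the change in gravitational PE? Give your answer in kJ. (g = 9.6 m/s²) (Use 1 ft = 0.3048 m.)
Convert to SI: m = 41.1 kg, Δh = 16.9987 m
ΔPE = mgΔh = (41.1)(9.6)(16.9987) = 6707.01 J = 6.707 kJ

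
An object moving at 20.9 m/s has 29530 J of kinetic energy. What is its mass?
m = 2·KE/v² = 2·29530/(20.9)² = 135.2 kg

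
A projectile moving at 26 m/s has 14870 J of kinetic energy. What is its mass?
m = 2·KE/v² = 2·14870/(26)² = 43.99 kg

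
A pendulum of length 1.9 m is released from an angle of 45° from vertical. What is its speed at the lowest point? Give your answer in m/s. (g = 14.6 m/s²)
h = L(1 − cosθ) = 1.9(1 − cos45°) = 0.556497 m
v = √(2gh) = √(2·14.6·0.556497) = 4.031 m/s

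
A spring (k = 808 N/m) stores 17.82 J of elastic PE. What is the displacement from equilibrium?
x = √(2·PE/k) = √(2·17.82/808) = 0.21 m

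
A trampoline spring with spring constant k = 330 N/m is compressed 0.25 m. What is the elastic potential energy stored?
PE = ½kx² = ½(330)(0.25)² = 10.31 J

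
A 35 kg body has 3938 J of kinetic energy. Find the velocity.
v = √(2·KE/m) = √(2·3938/35) = 15.0 m/s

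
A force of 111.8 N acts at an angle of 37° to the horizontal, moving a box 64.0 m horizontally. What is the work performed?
W = F·d·cosθ = (111.8)(64.0)cos(37°) = 5714 J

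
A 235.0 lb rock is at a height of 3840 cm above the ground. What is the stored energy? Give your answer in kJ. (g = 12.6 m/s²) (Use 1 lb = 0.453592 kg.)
Convert to SI: m = 106.594 kg, h = 38.4 m
PE = mgh = (106.594)(12.6)(38.4) = 51574.5 J = 51.57 kJ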